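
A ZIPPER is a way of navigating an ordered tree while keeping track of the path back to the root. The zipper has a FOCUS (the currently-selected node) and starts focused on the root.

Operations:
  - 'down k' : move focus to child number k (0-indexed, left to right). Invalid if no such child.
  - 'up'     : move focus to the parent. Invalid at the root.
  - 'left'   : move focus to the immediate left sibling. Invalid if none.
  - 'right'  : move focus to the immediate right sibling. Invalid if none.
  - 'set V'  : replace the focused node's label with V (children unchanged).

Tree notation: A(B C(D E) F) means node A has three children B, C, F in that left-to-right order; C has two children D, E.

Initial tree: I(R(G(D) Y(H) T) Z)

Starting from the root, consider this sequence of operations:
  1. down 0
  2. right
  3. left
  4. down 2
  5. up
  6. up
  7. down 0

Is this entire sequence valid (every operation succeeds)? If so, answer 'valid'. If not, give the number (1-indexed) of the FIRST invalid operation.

Answer: valid

Derivation:
Step 1 (down 0): focus=R path=0 depth=1 children=['G', 'Y', 'T'] left=[] right=['Z'] parent=I
Step 2 (right): focus=Z path=1 depth=1 children=[] left=['R'] right=[] parent=I
Step 3 (left): focus=R path=0 depth=1 children=['G', 'Y', 'T'] left=[] right=['Z'] parent=I
Step 4 (down 2): focus=T path=0/2 depth=2 children=[] left=['G', 'Y'] right=[] parent=R
Step 5 (up): focus=R path=0 depth=1 children=['G', 'Y', 'T'] left=[] right=['Z'] parent=I
Step 6 (up): focus=I path=root depth=0 children=['R', 'Z'] (at root)
Step 7 (down 0): focus=R path=0 depth=1 children=['G', 'Y', 'T'] left=[] right=['Z'] parent=I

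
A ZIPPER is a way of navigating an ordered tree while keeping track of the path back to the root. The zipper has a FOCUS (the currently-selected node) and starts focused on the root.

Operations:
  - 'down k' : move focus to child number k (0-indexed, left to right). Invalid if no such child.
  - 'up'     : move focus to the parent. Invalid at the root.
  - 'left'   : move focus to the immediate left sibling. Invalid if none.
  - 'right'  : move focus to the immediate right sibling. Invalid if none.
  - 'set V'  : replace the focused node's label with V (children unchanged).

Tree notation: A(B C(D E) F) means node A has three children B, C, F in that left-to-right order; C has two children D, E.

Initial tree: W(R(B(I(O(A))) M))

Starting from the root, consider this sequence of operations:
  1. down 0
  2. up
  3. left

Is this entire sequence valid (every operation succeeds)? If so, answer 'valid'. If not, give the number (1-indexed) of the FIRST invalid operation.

Answer: 3

Derivation:
Step 1 (down 0): focus=R path=0 depth=1 children=['B', 'M'] left=[] right=[] parent=W
Step 2 (up): focus=W path=root depth=0 children=['R'] (at root)
Step 3 (left): INVALID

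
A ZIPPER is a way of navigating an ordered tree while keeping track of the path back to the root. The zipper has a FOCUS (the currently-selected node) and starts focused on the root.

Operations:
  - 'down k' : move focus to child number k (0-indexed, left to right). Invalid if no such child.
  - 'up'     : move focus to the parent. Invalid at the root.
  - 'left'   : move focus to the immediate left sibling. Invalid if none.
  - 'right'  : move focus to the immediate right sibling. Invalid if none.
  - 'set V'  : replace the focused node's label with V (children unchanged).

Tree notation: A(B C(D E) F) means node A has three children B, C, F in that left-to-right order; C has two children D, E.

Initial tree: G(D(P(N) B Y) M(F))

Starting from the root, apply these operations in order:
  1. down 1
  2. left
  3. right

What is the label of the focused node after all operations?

Answer: M

Derivation:
Step 1 (down 1): focus=M path=1 depth=1 children=['F'] left=['D'] right=[] parent=G
Step 2 (left): focus=D path=0 depth=1 children=['P', 'B', 'Y'] left=[] right=['M'] parent=G
Step 3 (right): focus=M path=1 depth=1 children=['F'] left=['D'] right=[] parent=G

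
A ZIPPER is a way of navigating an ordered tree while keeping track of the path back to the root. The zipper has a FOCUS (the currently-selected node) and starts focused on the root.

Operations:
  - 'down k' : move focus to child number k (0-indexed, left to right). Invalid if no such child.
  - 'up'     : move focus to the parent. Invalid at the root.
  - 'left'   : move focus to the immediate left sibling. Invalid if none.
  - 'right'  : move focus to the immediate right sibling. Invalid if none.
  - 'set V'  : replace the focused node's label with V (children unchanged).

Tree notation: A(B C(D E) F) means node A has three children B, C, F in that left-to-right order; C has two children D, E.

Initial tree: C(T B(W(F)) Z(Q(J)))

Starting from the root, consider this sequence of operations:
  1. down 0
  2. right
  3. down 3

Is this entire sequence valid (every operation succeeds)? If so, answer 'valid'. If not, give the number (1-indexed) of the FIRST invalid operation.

Answer: 3

Derivation:
Step 1 (down 0): focus=T path=0 depth=1 children=[] left=[] right=['B', 'Z'] parent=C
Step 2 (right): focus=B path=1 depth=1 children=['W'] left=['T'] right=['Z'] parent=C
Step 3 (down 3): INVALID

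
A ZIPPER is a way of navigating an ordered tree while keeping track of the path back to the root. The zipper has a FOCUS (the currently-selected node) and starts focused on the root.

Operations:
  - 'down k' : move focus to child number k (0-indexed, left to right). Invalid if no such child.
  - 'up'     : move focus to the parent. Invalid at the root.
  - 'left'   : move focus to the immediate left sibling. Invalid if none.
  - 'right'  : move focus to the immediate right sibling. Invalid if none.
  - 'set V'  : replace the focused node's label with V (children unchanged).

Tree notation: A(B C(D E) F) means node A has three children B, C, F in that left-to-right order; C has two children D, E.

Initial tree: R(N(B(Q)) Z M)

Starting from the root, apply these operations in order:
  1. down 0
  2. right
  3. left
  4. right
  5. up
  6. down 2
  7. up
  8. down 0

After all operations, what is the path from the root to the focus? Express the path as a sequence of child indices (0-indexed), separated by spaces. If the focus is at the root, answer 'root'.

Answer: 0

Derivation:
Step 1 (down 0): focus=N path=0 depth=1 children=['B'] left=[] right=['Z', 'M'] parent=R
Step 2 (right): focus=Z path=1 depth=1 children=[] left=['N'] right=['M'] parent=R
Step 3 (left): focus=N path=0 depth=1 children=['B'] left=[] right=['Z', 'M'] parent=R
Step 4 (right): focus=Z path=1 depth=1 children=[] left=['N'] right=['M'] parent=R
Step 5 (up): focus=R path=root depth=0 children=['N', 'Z', 'M'] (at root)
Step 6 (down 2): focus=M path=2 depth=1 children=[] left=['N', 'Z'] right=[] parent=R
Step 7 (up): focus=R path=root depth=0 children=['N', 'Z', 'M'] (at root)
Step 8 (down 0): focus=N path=0 depth=1 children=['B'] left=[] right=['Z', 'M'] parent=R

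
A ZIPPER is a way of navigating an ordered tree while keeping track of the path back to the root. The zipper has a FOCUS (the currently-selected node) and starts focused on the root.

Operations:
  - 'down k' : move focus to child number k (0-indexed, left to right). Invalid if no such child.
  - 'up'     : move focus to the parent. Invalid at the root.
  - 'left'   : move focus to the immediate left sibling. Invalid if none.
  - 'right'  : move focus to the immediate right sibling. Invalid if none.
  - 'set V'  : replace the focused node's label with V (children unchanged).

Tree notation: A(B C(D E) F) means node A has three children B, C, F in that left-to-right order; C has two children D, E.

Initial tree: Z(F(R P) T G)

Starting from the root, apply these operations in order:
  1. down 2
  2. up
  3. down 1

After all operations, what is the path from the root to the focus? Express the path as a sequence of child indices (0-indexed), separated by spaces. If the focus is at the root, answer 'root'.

Step 1 (down 2): focus=G path=2 depth=1 children=[] left=['F', 'T'] right=[] parent=Z
Step 2 (up): focus=Z path=root depth=0 children=['F', 'T', 'G'] (at root)
Step 3 (down 1): focus=T path=1 depth=1 children=[] left=['F'] right=['G'] parent=Z

Answer: 1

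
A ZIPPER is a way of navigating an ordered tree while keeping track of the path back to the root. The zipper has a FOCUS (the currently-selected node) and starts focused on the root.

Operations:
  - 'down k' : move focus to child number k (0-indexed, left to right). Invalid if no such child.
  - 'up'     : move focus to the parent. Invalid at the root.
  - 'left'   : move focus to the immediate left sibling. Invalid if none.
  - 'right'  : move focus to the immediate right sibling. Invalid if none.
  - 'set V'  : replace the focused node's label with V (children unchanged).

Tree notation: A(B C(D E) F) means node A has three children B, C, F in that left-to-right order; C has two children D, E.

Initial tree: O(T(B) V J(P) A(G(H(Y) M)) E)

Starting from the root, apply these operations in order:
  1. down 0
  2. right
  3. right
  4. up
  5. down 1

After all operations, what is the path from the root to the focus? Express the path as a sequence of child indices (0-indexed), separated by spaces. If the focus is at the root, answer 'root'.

Step 1 (down 0): focus=T path=0 depth=1 children=['B'] left=[] right=['V', 'J', 'A', 'E'] parent=O
Step 2 (right): focus=V path=1 depth=1 children=[] left=['T'] right=['J', 'A', 'E'] parent=O
Step 3 (right): focus=J path=2 depth=1 children=['P'] left=['T', 'V'] right=['A', 'E'] parent=O
Step 4 (up): focus=O path=root depth=0 children=['T', 'V', 'J', 'A', 'E'] (at root)
Step 5 (down 1): focus=V path=1 depth=1 children=[] left=['T'] right=['J', 'A', 'E'] parent=O

Answer: 1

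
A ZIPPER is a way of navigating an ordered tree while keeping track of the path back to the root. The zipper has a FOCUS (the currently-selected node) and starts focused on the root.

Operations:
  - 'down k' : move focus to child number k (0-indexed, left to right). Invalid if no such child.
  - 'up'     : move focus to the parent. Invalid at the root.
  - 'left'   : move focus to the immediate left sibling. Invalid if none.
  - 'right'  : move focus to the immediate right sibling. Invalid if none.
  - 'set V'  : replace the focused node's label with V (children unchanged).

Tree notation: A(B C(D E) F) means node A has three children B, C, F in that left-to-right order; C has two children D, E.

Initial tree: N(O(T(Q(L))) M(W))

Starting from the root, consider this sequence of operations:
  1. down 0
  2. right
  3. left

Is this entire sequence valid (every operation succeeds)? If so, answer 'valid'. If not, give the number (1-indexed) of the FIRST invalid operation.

Step 1 (down 0): focus=O path=0 depth=1 children=['T'] left=[] right=['M'] parent=N
Step 2 (right): focus=M path=1 depth=1 children=['W'] left=['O'] right=[] parent=N
Step 3 (left): focus=O path=0 depth=1 children=['T'] left=[] right=['M'] parent=N

Answer: valid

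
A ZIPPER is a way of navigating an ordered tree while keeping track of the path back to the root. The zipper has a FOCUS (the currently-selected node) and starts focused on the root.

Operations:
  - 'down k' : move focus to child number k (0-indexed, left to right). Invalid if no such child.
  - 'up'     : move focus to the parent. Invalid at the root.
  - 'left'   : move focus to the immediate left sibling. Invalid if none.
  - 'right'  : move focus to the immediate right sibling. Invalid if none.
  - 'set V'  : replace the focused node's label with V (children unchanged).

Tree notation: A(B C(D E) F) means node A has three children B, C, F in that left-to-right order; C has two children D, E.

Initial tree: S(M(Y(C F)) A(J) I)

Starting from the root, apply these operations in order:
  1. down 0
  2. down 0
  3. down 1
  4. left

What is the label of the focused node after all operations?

Answer: C

Derivation:
Step 1 (down 0): focus=M path=0 depth=1 children=['Y'] left=[] right=['A', 'I'] parent=S
Step 2 (down 0): focus=Y path=0/0 depth=2 children=['C', 'F'] left=[] right=[] parent=M
Step 3 (down 1): focus=F path=0/0/1 depth=3 children=[] left=['C'] right=[] parent=Y
Step 4 (left): focus=C path=0/0/0 depth=3 children=[] left=[] right=['F'] parent=Y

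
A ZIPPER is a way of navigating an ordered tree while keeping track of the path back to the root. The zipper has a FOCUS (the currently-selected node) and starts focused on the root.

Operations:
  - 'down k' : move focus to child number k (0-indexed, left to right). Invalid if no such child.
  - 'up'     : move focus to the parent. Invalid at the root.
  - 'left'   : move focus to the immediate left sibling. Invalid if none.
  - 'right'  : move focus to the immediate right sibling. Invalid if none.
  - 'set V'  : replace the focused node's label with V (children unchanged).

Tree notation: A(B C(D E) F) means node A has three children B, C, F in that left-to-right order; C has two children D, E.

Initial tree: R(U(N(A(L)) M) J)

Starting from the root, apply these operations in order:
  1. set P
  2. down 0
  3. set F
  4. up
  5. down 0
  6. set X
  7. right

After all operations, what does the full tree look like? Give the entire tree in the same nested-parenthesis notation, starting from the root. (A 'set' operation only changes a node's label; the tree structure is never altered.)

Answer: P(X(N(A(L)) M) J)

Derivation:
Step 1 (set P): focus=P path=root depth=0 children=['U', 'J'] (at root)
Step 2 (down 0): focus=U path=0 depth=1 children=['N', 'M'] left=[] right=['J'] parent=P
Step 3 (set F): focus=F path=0 depth=1 children=['N', 'M'] left=[] right=['J'] parent=P
Step 4 (up): focus=P path=root depth=0 children=['F', 'J'] (at root)
Step 5 (down 0): focus=F path=0 depth=1 children=['N', 'M'] left=[] right=['J'] parent=P
Step 6 (set X): focus=X path=0 depth=1 children=['N', 'M'] left=[] right=['J'] parent=P
Step 7 (right): focus=J path=1 depth=1 children=[] left=['X'] right=[] parent=P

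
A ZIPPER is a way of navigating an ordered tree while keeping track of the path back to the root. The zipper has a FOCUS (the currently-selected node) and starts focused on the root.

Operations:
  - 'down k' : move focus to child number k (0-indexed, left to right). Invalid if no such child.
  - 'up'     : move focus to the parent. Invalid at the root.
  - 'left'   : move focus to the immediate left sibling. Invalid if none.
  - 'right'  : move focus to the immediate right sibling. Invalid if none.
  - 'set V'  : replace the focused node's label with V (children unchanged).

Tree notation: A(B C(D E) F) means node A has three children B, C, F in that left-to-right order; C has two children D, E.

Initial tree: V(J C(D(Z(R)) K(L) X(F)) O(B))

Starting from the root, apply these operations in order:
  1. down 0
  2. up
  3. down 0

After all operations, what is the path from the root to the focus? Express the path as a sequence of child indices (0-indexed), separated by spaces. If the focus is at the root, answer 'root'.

Step 1 (down 0): focus=J path=0 depth=1 children=[] left=[] right=['C', 'O'] parent=V
Step 2 (up): focus=V path=root depth=0 children=['J', 'C', 'O'] (at root)
Step 3 (down 0): focus=J path=0 depth=1 children=[] left=[] right=['C', 'O'] parent=V

Answer: 0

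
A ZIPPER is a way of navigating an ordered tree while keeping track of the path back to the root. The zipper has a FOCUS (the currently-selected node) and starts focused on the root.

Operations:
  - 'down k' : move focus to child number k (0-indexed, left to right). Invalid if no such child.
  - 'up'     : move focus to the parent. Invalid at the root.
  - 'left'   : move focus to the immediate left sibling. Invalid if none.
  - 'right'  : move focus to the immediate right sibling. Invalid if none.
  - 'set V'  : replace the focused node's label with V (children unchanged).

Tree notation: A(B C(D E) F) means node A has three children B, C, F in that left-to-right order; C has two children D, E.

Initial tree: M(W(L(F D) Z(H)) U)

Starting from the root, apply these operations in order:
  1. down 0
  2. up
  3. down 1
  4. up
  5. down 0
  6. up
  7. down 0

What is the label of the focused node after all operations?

Answer: W

Derivation:
Step 1 (down 0): focus=W path=0 depth=1 children=['L', 'Z'] left=[] right=['U'] parent=M
Step 2 (up): focus=M path=root depth=0 children=['W', 'U'] (at root)
Step 3 (down 1): focus=U path=1 depth=1 children=[] left=['W'] right=[] parent=M
Step 4 (up): focus=M path=root depth=0 children=['W', 'U'] (at root)
Step 5 (down 0): focus=W path=0 depth=1 children=['L', 'Z'] left=[] right=['U'] parent=M
Step 6 (up): focus=M path=root depth=0 children=['W', 'U'] (at root)
Step 7 (down 0): focus=W path=0 depth=1 children=['L', 'Z'] left=[] right=['U'] parent=M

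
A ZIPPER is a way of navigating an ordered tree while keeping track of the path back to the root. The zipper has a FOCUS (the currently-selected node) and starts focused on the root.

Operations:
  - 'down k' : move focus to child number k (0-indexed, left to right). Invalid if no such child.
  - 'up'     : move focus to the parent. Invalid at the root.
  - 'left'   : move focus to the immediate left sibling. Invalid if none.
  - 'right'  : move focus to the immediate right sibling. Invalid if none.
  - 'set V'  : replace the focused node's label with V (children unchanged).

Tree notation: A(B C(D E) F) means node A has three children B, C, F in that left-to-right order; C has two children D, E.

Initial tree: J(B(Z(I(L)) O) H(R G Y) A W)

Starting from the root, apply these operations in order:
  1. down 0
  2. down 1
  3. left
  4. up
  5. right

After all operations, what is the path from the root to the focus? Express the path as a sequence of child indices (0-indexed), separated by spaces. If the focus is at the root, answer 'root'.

Answer: 1

Derivation:
Step 1 (down 0): focus=B path=0 depth=1 children=['Z', 'O'] left=[] right=['H', 'A', 'W'] parent=J
Step 2 (down 1): focus=O path=0/1 depth=2 children=[] left=['Z'] right=[] parent=B
Step 3 (left): focus=Z path=0/0 depth=2 children=['I'] left=[] right=['O'] parent=B
Step 4 (up): focus=B path=0 depth=1 children=['Z', 'O'] left=[] right=['H', 'A', 'W'] parent=J
Step 5 (right): focus=H path=1 depth=1 children=['R', 'G', 'Y'] left=['B'] right=['A', 'W'] parent=J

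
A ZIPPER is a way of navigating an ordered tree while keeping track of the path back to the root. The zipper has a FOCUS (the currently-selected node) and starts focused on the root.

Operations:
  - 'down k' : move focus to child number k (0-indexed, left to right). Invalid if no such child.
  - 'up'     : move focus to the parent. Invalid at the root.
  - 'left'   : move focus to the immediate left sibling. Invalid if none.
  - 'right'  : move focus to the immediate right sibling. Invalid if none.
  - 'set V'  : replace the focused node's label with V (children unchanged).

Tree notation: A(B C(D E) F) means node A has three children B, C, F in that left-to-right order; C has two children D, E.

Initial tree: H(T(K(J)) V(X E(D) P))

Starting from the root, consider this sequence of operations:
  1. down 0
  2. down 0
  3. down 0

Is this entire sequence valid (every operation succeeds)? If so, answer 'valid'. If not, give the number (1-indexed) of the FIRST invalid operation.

Answer: valid

Derivation:
Step 1 (down 0): focus=T path=0 depth=1 children=['K'] left=[] right=['V'] parent=H
Step 2 (down 0): focus=K path=0/0 depth=2 children=['J'] left=[] right=[] parent=T
Step 3 (down 0): focus=J path=0/0/0 depth=3 children=[] left=[] right=[] parent=K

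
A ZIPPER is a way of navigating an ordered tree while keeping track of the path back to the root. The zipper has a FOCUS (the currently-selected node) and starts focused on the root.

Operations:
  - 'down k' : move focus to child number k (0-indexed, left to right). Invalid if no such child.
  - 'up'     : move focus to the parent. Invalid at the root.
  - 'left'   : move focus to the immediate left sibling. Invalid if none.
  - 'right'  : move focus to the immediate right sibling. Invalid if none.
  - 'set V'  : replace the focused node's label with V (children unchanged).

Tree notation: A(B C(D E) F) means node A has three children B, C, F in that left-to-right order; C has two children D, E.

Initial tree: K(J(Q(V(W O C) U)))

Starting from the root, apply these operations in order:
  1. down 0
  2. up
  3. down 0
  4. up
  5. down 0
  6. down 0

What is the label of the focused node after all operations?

Step 1 (down 0): focus=J path=0 depth=1 children=['Q'] left=[] right=[] parent=K
Step 2 (up): focus=K path=root depth=0 children=['J'] (at root)
Step 3 (down 0): focus=J path=0 depth=1 children=['Q'] left=[] right=[] parent=K
Step 4 (up): focus=K path=root depth=0 children=['J'] (at root)
Step 5 (down 0): focus=J path=0 depth=1 children=['Q'] left=[] right=[] parent=K
Step 6 (down 0): focus=Q path=0/0 depth=2 children=['V', 'U'] left=[] right=[] parent=J

Answer: Q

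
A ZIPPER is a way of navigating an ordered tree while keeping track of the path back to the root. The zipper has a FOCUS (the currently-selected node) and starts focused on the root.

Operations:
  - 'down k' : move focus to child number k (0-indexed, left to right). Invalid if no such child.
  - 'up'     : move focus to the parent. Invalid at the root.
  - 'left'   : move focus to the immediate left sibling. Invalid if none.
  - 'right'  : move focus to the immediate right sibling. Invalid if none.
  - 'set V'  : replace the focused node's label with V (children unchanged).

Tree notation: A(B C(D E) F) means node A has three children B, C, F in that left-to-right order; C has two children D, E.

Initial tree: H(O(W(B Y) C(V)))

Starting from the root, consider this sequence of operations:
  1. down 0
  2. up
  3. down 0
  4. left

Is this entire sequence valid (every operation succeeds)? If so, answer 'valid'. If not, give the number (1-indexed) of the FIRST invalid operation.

Answer: 4

Derivation:
Step 1 (down 0): focus=O path=0 depth=1 children=['W', 'C'] left=[] right=[] parent=H
Step 2 (up): focus=H path=root depth=0 children=['O'] (at root)
Step 3 (down 0): focus=O path=0 depth=1 children=['W', 'C'] left=[] right=[] parent=H
Step 4 (left): INVALID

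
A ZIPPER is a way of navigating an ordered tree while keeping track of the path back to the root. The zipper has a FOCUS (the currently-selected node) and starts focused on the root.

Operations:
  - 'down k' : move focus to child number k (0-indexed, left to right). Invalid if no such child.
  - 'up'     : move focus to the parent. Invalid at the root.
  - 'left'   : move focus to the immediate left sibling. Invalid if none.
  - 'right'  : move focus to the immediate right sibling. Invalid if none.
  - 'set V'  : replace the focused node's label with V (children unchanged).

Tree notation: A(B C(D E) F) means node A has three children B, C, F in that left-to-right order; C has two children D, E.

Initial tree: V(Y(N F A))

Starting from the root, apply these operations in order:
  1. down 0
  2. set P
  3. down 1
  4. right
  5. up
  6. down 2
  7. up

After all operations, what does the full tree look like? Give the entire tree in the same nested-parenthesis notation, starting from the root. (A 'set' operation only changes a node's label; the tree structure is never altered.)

Step 1 (down 0): focus=Y path=0 depth=1 children=['N', 'F', 'A'] left=[] right=[] parent=V
Step 2 (set P): focus=P path=0 depth=1 children=['N', 'F', 'A'] left=[] right=[] parent=V
Step 3 (down 1): focus=F path=0/1 depth=2 children=[] left=['N'] right=['A'] parent=P
Step 4 (right): focus=A path=0/2 depth=2 children=[] left=['N', 'F'] right=[] parent=P
Step 5 (up): focus=P path=0 depth=1 children=['N', 'F', 'A'] left=[] right=[] parent=V
Step 6 (down 2): focus=A path=0/2 depth=2 children=[] left=['N', 'F'] right=[] parent=P
Step 7 (up): focus=P path=0 depth=1 children=['N', 'F', 'A'] left=[] right=[] parent=V

Answer: V(P(N F A))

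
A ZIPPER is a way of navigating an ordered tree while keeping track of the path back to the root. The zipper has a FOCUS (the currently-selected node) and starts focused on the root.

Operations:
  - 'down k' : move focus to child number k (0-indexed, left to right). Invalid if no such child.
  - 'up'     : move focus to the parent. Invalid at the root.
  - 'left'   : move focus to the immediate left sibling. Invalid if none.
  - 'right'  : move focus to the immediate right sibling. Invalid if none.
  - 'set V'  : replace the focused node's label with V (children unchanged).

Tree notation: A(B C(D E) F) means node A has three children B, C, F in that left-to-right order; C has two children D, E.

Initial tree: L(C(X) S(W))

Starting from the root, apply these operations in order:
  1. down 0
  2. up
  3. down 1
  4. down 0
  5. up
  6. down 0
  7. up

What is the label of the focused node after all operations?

Answer: S

Derivation:
Step 1 (down 0): focus=C path=0 depth=1 children=['X'] left=[] right=['S'] parent=L
Step 2 (up): focus=L path=root depth=0 children=['C', 'S'] (at root)
Step 3 (down 1): focus=S path=1 depth=1 children=['W'] left=['C'] right=[] parent=L
Step 4 (down 0): focus=W path=1/0 depth=2 children=[] left=[] right=[] parent=S
Step 5 (up): focus=S path=1 depth=1 children=['W'] left=['C'] right=[] parent=L
Step 6 (down 0): focus=W path=1/0 depth=2 children=[] left=[] right=[] parent=S
Step 7 (up): focus=S path=1 depth=1 children=['W'] left=['C'] right=[] parent=L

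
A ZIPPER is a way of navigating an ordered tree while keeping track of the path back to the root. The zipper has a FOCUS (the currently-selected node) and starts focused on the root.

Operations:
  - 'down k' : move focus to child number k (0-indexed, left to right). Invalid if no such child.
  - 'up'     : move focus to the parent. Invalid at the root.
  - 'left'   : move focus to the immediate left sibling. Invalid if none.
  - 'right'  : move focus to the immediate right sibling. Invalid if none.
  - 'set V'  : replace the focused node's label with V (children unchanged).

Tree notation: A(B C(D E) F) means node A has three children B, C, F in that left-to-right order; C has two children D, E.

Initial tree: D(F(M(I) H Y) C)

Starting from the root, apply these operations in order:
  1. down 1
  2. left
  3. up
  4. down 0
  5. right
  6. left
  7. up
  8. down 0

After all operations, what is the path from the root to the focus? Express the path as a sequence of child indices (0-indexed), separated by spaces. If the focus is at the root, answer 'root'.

Step 1 (down 1): focus=C path=1 depth=1 children=[] left=['F'] right=[] parent=D
Step 2 (left): focus=F path=0 depth=1 children=['M', 'H', 'Y'] left=[] right=['C'] parent=D
Step 3 (up): focus=D path=root depth=0 children=['F', 'C'] (at root)
Step 4 (down 0): focus=F path=0 depth=1 children=['M', 'H', 'Y'] left=[] right=['C'] parent=D
Step 5 (right): focus=C path=1 depth=1 children=[] left=['F'] right=[] parent=D
Step 6 (left): focus=F path=0 depth=1 children=['M', 'H', 'Y'] left=[] right=['C'] parent=D
Step 7 (up): focus=D path=root depth=0 children=['F', 'C'] (at root)
Step 8 (down 0): focus=F path=0 depth=1 children=['M', 'H', 'Y'] left=[] right=['C'] parent=D

Answer: 0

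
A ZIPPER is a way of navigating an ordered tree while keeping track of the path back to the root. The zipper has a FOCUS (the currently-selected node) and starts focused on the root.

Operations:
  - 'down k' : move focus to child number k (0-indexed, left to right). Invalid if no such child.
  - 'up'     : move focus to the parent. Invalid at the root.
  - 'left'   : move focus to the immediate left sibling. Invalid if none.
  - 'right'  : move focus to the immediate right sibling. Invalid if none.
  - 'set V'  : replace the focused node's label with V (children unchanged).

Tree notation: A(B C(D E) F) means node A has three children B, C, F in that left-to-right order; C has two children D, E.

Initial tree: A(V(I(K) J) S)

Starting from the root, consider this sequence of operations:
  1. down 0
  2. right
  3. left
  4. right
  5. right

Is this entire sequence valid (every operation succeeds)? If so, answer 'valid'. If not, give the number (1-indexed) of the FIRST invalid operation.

Answer: 5

Derivation:
Step 1 (down 0): focus=V path=0 depth=1 children=['I', 'J'] left=[] right=['S'] parent=A
Step 2 (right): focus=S path=1 depth=1 children=[] left=['V'] right=[] parent=A
Step 3 (left): focus=V path=0 depth=1 children=['I', 'J'] left=[] right=['S'] parent=A
Step 4 (right): focus=S path=1 depth=1 children=[] left=['V'] right=[] parent=A
Step 5 (right): INVALID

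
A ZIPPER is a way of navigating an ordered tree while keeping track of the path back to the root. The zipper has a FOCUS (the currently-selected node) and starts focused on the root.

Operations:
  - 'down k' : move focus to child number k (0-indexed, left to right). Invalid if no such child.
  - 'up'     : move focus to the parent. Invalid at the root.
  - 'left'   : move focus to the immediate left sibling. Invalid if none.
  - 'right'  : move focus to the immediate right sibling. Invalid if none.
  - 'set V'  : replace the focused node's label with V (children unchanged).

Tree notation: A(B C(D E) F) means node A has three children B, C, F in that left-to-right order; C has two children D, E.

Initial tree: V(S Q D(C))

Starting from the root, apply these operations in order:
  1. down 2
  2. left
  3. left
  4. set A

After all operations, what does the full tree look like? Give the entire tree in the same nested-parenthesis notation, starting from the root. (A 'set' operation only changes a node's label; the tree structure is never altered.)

Step 1 (down 2): focus=D path=2 depth=1 children=['C'] left=['S', 'Q'] right=[] parent=V
Step 2 (left): focus=Q path=1 depth=1 children=[] left=['S'] right=['D'] parent=V
Step 3 (left): focus=S path=0 depth=1 children=[] left=[] right=['Q', 'D'] parent=V
Step 4 (set A): focus=A path=0 depth=1 children=[] left=[] right=['Q', 'D'] parent=V

Answer: V(A Q D(C))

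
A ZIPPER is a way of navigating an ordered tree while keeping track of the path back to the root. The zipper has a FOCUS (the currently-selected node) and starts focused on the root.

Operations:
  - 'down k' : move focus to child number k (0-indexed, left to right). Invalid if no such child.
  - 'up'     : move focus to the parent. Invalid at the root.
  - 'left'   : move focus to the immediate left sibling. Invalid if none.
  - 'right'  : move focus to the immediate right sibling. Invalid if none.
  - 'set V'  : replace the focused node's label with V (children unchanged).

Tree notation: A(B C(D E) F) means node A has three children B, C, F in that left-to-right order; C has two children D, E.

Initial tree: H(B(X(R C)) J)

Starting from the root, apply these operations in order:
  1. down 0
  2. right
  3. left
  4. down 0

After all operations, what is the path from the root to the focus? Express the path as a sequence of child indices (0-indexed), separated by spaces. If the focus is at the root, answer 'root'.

Answer: 0 0

Derivation:
Step 1 (down 0): focus=B path=0 depth=1 children=['X'] left=[] right=['J'] parent=H
Step 2 (right): focus=J path=1 depth=1 children=[] left=['B'] right=[] parent=H
Step 3 (left): focus=B path=0 depth=1 children=['X'] left=[] right=['J'] parent=H
Step 4 (down 0): focus=X path=0/0 depth=2 children=['R', 'C'] left=[] right=[] parent=B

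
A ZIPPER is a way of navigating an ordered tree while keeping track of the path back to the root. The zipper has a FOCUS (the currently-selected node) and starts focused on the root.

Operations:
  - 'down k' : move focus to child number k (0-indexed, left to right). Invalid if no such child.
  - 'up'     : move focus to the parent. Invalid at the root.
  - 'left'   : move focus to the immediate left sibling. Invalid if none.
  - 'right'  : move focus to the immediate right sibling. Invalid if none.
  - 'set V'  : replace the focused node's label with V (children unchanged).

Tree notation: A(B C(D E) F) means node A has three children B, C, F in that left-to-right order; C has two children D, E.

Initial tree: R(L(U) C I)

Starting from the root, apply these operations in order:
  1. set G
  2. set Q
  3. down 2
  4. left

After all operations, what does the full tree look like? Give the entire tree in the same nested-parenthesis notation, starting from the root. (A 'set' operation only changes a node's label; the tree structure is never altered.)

Answer: Q(L(U) C I)

Derivation:
Step 1 (set G): focus=G path=root depth=0 children=['L', 'C', 'I'] (at root)
Step 2 (set Q): focus=Q path=root depth=0 children=['L', 'C', 'I'] (at root)
Step 3 (down 2): focus=I path=2 depth=1 children=[] left=['L', 'C'] right=[] parent=Q
Step 4 (left): focus=C path=1 depth=1 children=[] left=['L'] right=['I'] parent=Q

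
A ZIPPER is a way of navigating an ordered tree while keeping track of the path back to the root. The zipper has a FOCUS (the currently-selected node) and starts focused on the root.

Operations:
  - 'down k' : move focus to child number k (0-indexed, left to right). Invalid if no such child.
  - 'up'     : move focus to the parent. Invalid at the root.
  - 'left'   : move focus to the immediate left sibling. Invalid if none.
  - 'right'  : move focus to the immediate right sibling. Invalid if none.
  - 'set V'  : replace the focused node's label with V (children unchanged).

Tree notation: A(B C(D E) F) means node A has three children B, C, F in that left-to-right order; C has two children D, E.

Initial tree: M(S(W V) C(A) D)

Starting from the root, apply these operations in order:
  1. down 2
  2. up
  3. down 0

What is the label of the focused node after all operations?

Answer: S

Derivation:
Step 1 (down 2): focus=D path=2 depth=1 children=[] left=['S', 'C'] right=[] parent=M
Step 2 (up): focus=M path=root depth=0 children=['S', 'C', 'D'] (at root)
Step 3 (down 0): focus=S path=0 depth=1 children=['W', 'V'] left=[] right=['C', 'D'] parent=M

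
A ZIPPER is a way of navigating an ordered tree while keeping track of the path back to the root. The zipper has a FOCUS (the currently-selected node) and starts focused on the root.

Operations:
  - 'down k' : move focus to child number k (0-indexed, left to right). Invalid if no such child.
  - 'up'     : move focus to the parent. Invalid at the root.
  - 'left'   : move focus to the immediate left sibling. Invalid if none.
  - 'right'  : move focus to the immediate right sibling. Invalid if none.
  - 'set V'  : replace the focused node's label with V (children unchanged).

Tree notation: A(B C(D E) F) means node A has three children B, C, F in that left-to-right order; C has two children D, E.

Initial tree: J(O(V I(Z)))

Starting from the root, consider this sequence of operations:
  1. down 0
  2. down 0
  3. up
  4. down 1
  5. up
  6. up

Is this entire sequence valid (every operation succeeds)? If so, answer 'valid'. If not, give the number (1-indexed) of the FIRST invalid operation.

Answer: valid

Derivation:
Step 1 (down 0): focus=O path=0 depth=1 children=['V', 'I'] left=[] right=[] parent=J
Step 2 (down 0): focus=V path=0/0 depth=2 children=[] left=[] right=['I'] parent=O
Step 3 (up): focus=O path=0 depth=1 children=['V', 'I'] left=[] right=[] parent=J
Step 4 (down 1): focus=I path=0/1 depth=2 children=['Z'] left=['V'] right=[] parent=O
Step 5 (up): focus=O path=0 depth=1 children=['V', 'I'] left=[] right=[] parent=J
Step 6 (up): focus=J path=root depth=0 children=['O'] (at root)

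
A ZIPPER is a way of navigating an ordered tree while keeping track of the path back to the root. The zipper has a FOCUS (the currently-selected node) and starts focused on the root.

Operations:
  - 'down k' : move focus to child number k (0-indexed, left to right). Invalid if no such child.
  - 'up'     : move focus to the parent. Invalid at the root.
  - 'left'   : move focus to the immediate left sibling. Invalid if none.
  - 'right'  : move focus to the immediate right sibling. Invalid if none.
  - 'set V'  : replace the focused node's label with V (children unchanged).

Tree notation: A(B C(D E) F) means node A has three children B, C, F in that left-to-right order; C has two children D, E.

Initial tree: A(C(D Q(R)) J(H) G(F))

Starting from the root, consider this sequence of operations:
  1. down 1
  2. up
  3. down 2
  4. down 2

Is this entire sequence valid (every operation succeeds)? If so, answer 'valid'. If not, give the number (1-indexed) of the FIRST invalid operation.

Answer: 4

Derivation:
Step 1 (down 1): focus=J path=1 depth=1 children=['H'] left=['C'] right=['G'] parent=A
Step 2 (up): focus=A path=root depth=0 children=['C', 'J', 'G'] (at root)
Step 3 (down 2): focus=G path=2 depth=1 children=['F'] left=['C', 'J'] right=[] parent=A
Step 4 (down 2): INVALID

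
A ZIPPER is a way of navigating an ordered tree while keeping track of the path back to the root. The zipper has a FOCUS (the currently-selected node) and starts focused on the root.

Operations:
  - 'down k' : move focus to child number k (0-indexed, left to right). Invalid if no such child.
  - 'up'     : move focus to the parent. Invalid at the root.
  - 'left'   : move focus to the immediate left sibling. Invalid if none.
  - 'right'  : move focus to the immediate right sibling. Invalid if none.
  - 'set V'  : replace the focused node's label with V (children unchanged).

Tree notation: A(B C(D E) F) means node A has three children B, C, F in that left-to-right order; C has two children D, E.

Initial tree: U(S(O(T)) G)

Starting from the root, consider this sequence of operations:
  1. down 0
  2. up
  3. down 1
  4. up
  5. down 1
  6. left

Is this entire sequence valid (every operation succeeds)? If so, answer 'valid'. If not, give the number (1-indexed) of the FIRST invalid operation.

Answer: valid

Derivation:
Step 1 (down 0): focus=S path=0 depth=1 children=['O'] left=[] right=['G'] parent=U
Step 2 (up): focus=U path=root depth=0 children=['S', 'G'] (at root)
Step 3 (down 1): focus=G path=1 depth=1 children=[] left=['S'] right=[] parent=U
Step 4 (up): focus=U path=root depth=0 children=['S', 'G'] (at root)
Step 5 (down 1): focus=G path=1 depth=1 children=[] left=['S'] right=[] parent=U
Step 6 (left): focus=S path=0 depth=1 children=['O'] left=[] right=['G'] parent=U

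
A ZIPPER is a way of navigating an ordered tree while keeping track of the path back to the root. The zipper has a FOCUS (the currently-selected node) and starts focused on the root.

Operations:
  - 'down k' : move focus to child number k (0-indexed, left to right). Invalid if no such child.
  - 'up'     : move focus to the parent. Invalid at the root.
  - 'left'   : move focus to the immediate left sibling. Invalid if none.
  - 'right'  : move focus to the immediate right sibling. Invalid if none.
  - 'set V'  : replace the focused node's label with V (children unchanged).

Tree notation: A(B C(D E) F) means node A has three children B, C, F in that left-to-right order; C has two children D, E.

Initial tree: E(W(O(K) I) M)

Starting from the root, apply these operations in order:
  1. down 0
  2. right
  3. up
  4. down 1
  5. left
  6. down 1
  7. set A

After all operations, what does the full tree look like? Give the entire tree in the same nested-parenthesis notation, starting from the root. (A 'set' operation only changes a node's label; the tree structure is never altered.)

Answer: E(W(O(K) A) M)

Derivation:
Step 1 (down 0): focus=W path=0 depth=1 children=['O', 'I'] left=[] right=['M'] parent=E
Step 2 (right): focus=M path=1 depth=1 children=[] left=['W'] right=[] parent=E
Step 3 (up): focus=E path=root depth=0 children=['W', 'M'] (at root)
Step 4 (down 1): focus=M path=1 depth=1 children=[] left=['W'] right=[] parent=E
Step 5 (left): focus=W path=0 depth=1 children=['O', 'I'] left=[] right=['M'] parent=E
Step 6 (down 1): focus=I path=0/1 depth=2 children=[] left=['O'] right=[] parent=W
Step 7 (set A): focus=A path=0/1 depth=2 children=[] left=['O'] right=[] parent=W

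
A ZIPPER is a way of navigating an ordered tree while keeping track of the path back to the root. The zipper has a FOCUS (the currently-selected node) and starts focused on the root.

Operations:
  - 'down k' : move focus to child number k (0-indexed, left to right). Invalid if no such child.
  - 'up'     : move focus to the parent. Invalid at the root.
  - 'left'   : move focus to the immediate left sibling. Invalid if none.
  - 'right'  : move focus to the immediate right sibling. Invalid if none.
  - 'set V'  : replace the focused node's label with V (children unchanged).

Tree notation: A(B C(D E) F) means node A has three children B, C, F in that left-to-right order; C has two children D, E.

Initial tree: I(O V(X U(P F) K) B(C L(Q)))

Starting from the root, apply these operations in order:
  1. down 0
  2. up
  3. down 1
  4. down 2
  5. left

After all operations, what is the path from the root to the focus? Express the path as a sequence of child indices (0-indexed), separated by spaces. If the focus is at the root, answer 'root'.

Step 1 (down 0): focus=O path=0 depth=1 children=[] left=[] right=['V', 'B'] parent=I
Step 2 (up): focus=I path=root depth=0 children=['O', 'V', 'B'] (at root)
Step 3 (down 1): focus=V path=1 depth=1 children=['X', 'U', 'K'] left=['O'] right=['B'] parent=I
Step 4 (down 2): focus=K path=1/2 depth=2 children=[] left=['X', 'U'] right=[] parent=V
Step 5 (left): focus=U path=1/1 depth=2 children=['P', 'F'] left=['X'] right=['K'] parent=V

Answer: 1 1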